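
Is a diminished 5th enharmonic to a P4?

A diminished fifth spans 6 semitones; a perfect fourth spans 5.
The spans differ, so they are not enharmonic equivalents.

No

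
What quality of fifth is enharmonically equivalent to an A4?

diminished

An augmented fourth spans 6 semitones.
A fifth spanning 6 semitones is diminished (the perfect fifth is 7).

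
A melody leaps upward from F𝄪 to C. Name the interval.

doubly diminished fifth

Counting letters F–G–A–B–C gives a fifth.
F##→C = 5 semitones, 2 narrower than the perfect fifth (7), so doubly diminished.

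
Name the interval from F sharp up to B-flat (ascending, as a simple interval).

diminished fourth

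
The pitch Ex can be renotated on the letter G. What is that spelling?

Plain G sits 1 semitone above E##, so on the letter G the same pitch needs a flat: Gb.

Gb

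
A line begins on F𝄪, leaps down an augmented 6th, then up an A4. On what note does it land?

D#

An augmented sixth down from F## is A (letter A, 10 semitones down).
An augmented fourth up from A is D# (letter D, 6 semitones up).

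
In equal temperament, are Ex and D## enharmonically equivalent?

E## is pitch class 6; D## is pitch class 4.
The pitch classes differ (6 vs. 4), so they are not enharmonic equivalents.

No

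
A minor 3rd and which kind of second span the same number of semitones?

A minor third spans 3 semitones.
A second spanning 3 semitones is augmented (the major second is 2).

augmented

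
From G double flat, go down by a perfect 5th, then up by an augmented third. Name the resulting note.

Eb

A perfect fifth down from Gbb is Cbb (letter C, 7 semitones down).
An augmented third up from Cbb is Eb (letter E, 5 semitones up).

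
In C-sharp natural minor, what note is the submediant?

Degree 6 takes the letter 5 steps above C, which is A.
In natural minor, degree 6 sits 8 semitones above the tonic. C# + 8 semitones is pitch class 9, spelled on A as A.

A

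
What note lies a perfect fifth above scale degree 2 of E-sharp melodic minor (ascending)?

C##

Scale degree 2 of E# melodic minor (ascending) is F##.
A perfect fifth (7 semitones) above F## lands on the letter C, giving C##.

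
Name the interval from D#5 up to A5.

Counting letters D–E–F–G–A gives a fifth.
D#→A = 6 semitones, 1 narrower than the perfect fifth (7), so diminished.

diminished fifth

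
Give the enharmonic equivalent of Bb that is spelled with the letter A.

A#

Bb is pitch class 10. The letter A alone is pitch class 9.
To reach pitch class 10 from A requires an offset of +1 semitone, i.e. sharp: A#.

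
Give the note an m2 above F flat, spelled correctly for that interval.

Gbb

A second above F lands on the letter G.
A minor second spans 1 semitone, so Fb moves to pitch class 5. On the letter G that is Gbb.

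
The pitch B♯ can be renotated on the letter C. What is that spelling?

C

Plain C sits at the same pitch as B#, so on the letter C the same pitch needs a natural: C.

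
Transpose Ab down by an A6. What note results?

Cbb

A sixth below A lands on the letter C.
An augmented sixth spans 10 semitones, so Ab moves to pitch class 10. On the letter C that is Cbb.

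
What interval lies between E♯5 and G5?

Counting letters E–F–G gives a third.
E#→G = 2 semitones, 2 narrower than the major third (4), so diminished.

diminished third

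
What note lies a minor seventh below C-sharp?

D#

A seventh below C lands on the letter D.
A minor seventh spans 10 semitones, so C# moves to pitch class 3. On the letter D that is D#.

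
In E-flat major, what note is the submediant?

Degree 6 takes the letter 5 steps above E, which is C.
In major, degree 6 sits 9 semitones above the tonic. Eb + 9 semitones is pitch class 0, spelled on C as C.

C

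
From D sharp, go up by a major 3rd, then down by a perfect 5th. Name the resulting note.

A major third up from D# is F## (letter F, 4 semitones up).
A perfect fifth down from F## is B# (letter B, 7 semitones down).

B#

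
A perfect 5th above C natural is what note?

G

C up a perfect fifth is G, so the target letter is G.
From C, a perfect fifth is 7 semitones up: G.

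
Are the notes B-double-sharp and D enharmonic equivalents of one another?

No

Two spellings are enharmonically equivalent only if they share a pitch class.
Here B## → 1, D → 2; 1 ≠ 2, so they are not.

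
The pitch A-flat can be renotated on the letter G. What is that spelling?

Plain G sits 1 semitone below Ab, so on the letter G the same pitch needs a sharp: G#.

G#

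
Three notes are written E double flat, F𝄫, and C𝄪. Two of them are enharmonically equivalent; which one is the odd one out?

In 12-tone equal temperament, enharmonic equivalents share a pitch class. Ebb is pitch class 2; Fbb is pitch class 3; C## is pitch class 2.
Ebb and C## share pitch class 2, while Fbb is pitch class 3.

Fbb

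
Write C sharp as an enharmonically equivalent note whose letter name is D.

Db

C# is pitch class 1. The letter D alone is pitch class 2.
To reach pitch class 1 from D requires an offset of -1 semitone, i.e. flat: Db.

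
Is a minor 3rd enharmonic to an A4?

No

A minor third spans 3 semitones; an augmented fourth spans 6.
The spans differ, so they are not enharmonic equivalents.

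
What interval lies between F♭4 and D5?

Counting letters F–G–A–B–C–D gives a sixth.
Fb→D = 10 semitones, 1 wider than the major sixth (9), so augmented.

augmented sixth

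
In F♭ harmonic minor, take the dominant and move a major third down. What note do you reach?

The dominant of Fb harmonic minor is Cb.
A major third (4 semitones) below Cb lands on the letter A, giving Abb.

Abb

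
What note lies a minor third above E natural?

E up a major third is G#, so the target letter is G.
From E, a minor third is 3 semitones up: G.

G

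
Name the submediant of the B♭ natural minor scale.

Gb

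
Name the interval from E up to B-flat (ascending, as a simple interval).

diminished fifth

The letter names run E→B, a span of 4 letter steps, so the interval is some kind of fifth.
E to Bb is 6 semitones. A perfect fifth is 7, so 6 makes it diminished.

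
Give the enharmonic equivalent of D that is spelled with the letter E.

Ebb

Plain E sits 2 semitones above D, so on the letter E the same pitch needs a double flat: Ebb.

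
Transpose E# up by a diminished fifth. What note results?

A fifth above E lands on the letter B.
A diminished fifth spans 6 semitones, so E# moves to pitch class 11. On the letter B that is B.

B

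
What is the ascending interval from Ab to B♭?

major second

The letter names run A→B, a span of 1 letter step, so the interval is some kind of second.
Ab to Bb is 2 semitones. A major second is 2, so 2 makes it major.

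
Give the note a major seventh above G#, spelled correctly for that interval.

A seventh above G lands on the letter F.
A major seventh spans 11 semitones, so G# moves to pitch class 7. On the letter F that is F##.

F##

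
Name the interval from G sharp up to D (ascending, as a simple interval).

diminished fifth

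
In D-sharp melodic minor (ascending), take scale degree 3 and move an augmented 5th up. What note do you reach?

Scale degree 3 of D# melodic minor (ascending) is F#.
An augmented fifth (8 semitones) above F# lands on the letter C, giving C##.

C##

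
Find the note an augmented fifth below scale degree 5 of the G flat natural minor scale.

Gbb

Scale degree 5 of Gb natural minor is Db.
An augmented fifth (8 semitones) below Db lands on the letter G, giving Gbb.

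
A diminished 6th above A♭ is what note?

Fbb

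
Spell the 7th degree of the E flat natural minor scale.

Degree 7 takes the letter 6 steps above E, which is D.
In natural minor, degree 7 sits 10 semitones above the tonic. Eb + 10 semitones is pitch class 1, spelled on D as Db.

Db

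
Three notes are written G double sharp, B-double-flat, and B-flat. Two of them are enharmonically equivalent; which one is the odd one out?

Bb

In 12-tone equal temperament, enharmonic equivalents share a pitch class. G## is pitch class 9; Bbb is pitch class 9; Bb is pitch class 10.
G## and Bbb share pitch class 9, while Bb is pitch class 10.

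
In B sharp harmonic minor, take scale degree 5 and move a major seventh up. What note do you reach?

Scale degree 5 of B# harmonic minor is F##.
A major seventh (11 semitones) above F## lands on the letter E, giving E##.

E##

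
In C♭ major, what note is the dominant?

Gb

Degree 5 takes the letter 4 steps above C, which is G.
In major, degree 5 sits 7 semitones above the tonic. Cb + 7 semitones is pitch class 6, spelled on G as Gb.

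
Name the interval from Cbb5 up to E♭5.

augmented third

The letter names run C→E, a span of 2 letter steps, so the interval is some kind of third.
Cbb to Eb is 5 semitones. A major third is 4, so 5 makes it augmented.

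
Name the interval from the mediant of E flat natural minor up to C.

augmented fourth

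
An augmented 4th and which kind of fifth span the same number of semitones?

An augmented fourth spans 6 semitones.
A fifth spanning 6 semitones is diminished (the perfect fifth is 7).

diminished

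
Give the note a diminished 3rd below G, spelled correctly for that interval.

A third below G lands on the letter E.
A diminished third spans 2 semitones, so G moves to pitch class 5. On the letter E that is E#.

E#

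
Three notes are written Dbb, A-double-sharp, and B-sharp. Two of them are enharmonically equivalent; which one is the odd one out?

A##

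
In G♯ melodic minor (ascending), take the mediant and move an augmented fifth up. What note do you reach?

F##

The mediant of G# melodic minor (ascending) is B.
An augmented fifth (8 semitones) above B lands on the letter F, giving F##.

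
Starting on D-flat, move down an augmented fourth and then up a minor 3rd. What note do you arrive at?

Cbb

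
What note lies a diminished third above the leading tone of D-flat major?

Ebb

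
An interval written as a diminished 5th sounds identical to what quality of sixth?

A diminished fifth spans 6 semitones.
A sixth spanning 6 semitones is doubly diminished (the major sixth is 9).

doubly diminished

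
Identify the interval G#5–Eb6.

The letter names run G→E, a span of 5 letter steps, so the interval is some kind of sixth.
G# to Eb is 7 semitones. A major sixth is 9, so 7 makes it diminished.

diminished sixth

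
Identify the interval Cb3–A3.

augmented sixth

Counting letters C–D–E–F–G–A gives a sixth.
Cb→A = 10 semitones, 1 wider than the major sixth (9), so augmented.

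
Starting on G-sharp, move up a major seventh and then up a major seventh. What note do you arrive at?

E##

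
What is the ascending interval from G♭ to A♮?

augmented second

Counting letters G–A gives a second.
Gb→A = 3 semitones, 1 wider than the major second (2), so augmented.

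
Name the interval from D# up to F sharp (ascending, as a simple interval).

Counting letters D–E–F gives a third.
D#→F# = 3 semitones, 1 narrower than the major third (4), so minor.

minor third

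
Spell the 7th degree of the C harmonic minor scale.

B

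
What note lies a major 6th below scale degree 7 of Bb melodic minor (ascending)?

C

Scale degree 7 of Bb melodic minor (ascending) is A.
A major sixth (9 semitones) below A lands on the letter C, giving C.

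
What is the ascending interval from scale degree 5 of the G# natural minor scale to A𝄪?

Scale degree 5 of G# natural minor is D#.
D# up to A##: letters D→A make it a fifth; 8 semitones makes it augmented.

augmented fifth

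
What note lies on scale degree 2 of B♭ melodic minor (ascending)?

C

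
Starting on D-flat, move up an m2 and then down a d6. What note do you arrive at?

G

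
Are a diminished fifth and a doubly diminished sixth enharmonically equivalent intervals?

A diminished fifth spans 6 semitones; a doubly diminished sixth spans 6.
They are enharmonically equivalent.

Yes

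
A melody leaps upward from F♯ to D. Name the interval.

minor sixth

Counting letters F–G–A–B–C–D gives a sixth.
F#→D = 8 semitones, 1 narrower than the major sixth (9), so minor.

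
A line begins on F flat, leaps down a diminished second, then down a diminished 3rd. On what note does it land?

A diminished second down from Fb is E (letter E, 0 semitones down).
A diminished third down from E is C## (letter C, 2 semitones down).

C##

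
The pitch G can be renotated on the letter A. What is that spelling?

Plain A sits 2 semitones above G, so on the letter A the same pitch needs a double flat: Abb.

Abb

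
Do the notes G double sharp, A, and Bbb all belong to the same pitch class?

G## = pitch class 9 and A = pitch class 9 and Bbb = pitch class 9 — the same pitch class, so they are enharmonic equivalents.

Yes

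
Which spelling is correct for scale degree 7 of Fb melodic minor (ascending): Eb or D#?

Eb

Each scale degree takes a distinct letter name. Degree 7 of a scale on F must use the letter E.
Eb and D# are enharmonically the same pitch, but only Eb uses the letter E, so it is the correct spelling here.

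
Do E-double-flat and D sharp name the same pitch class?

No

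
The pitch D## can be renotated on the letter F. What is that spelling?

D## is pitch class 4. The letter F alone is pitch class 5.
To reach pitch class 4 from F requires an offset of -1 semitone, i.e. flat: Fb.

Fb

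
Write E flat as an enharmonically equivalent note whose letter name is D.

D#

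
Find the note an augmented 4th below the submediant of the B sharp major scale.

The submediant of B# major is G##.
An augmented fourth (6 semitones) below G## lands on the letter D, giving D#.

D#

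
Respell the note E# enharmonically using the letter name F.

E# is pitch class 5. The letter F alone is pitch class 5.
Pitch class 5 on F needs no accidental: F.

F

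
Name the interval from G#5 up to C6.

diminished fourth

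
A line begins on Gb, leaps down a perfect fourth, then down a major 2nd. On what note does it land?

A perfect fourth down from Gb is Db (letter D, 5 semitones down).
A major second down from Db is Cb (letter C, 2 semitones down).

Cb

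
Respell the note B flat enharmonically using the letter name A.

Plain A sits 1 semitone below Bb, so on the letter A the same pitch needs a sharp: A#.

A#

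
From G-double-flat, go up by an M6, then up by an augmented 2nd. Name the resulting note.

F

A major sixth up from Gbb is Ebb (letter E, 9 semitones up).
An augmented second up from Ebb is F (letter F, 3 semitones up).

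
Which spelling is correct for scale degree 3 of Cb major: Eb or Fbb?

Eb

Each scale degree takes a distinct letter name. Degree 3 of a scale on C must use the letter E.
Eb and Fbb are enharmonically the same pitch, but only Eb uses the letter E, so it is the correct spelling here.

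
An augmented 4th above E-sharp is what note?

E up a perfect fourth is A, so the target letter is A.
From E#, an augmented fourth is 6 semitones up: A##.

A##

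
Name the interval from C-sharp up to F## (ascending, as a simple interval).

augmented fourth

The letter names run C→F, a span of 3 letter steps, so the interval is some kind of fourth.
C# to F## is 6 semitones. A perfect fourth is 5, so 6 makes it augmented.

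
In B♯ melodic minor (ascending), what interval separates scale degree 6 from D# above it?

diminished fifth

Scale degree 6 of B# melodic minor (ascending) is G##.
G## up to D#: letters G→D make it a fifth; 6 semitones makes it diminished.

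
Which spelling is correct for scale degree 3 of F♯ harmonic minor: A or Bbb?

Each scale degree takes a distinct letter name. Degree 3 of a scale on F must use the letter A.
A and Bbb are enharmonically the same pitch, but only A uses the letter A, so it is the correct spelling here.

A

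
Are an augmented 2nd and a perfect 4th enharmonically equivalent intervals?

An augmented second spans 3 semitones; a perfect fourth spans 5.
The spans differ, so they are not enharmonic equivalents.

No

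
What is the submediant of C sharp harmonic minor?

Degree 6 takes the letter 5 steps above C, which is A.
In harmonic minor, degree 6 sits 8 semitones above the tonic. C# + 8 semitones is pitch class 9, spelled on A as A.

A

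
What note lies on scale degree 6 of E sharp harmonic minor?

C#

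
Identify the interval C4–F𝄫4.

doubly diminished fourth

Counting letters C–D–E–F gives a fourth.
C→Fbb = 3 semitones, 2 narrower than the perfect fourth (5), so doubly diminished.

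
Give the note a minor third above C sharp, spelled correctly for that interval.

A third above C lands on the letter E.
A minor third spans 3 semitones, so C# moves to pitch class 4. On the letter E that is E.

E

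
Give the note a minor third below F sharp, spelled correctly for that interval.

F down a major third is Db, so the target letter is D.
From F#, a minor third is 3 semitones down: D#.

D#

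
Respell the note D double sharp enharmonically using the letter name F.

Plain F sits 1 semitone above D##, so on the letter F the same pitch needs a flat: Fb.

Fb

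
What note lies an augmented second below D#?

A second below D lands on the letter C.
An augmented second spans 3 semitones, so D# moves to pitch class 0. On the letter C that is C.

C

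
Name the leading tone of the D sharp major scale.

C##

The D# major scale runs D# E# F## G# A# B# C##.
Degree 7 is C##.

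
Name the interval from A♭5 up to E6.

Counting letters A–B–C–D–E gives a fifth.
Ab→E = 8 semitones, 1 wider than the perfect fifth (7), so augmented.

augmented fifth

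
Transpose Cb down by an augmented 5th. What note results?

C down a perfect fifth is F, so the target letter is F.
From Cb, an augmented fifth is 8 semitones down: Fbb.

Fbb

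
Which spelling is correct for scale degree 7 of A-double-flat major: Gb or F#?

Gb

Each scale degree takes a distinct letter name. Degree 7 of a scale on A must use the letter G.
Gb and F# are enharmonically the same pitch, but only Gb uses the letter G, so it is the correct spelling here.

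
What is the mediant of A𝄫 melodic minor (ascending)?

Cbb

Degree 3 takes the letter 2 steps above A, which is C.
In melodic minor (ascending), degree 3 sits 3 semitones above the tonic. Abb + 3 semitones is pitch class 10, spelled on C as Cbb.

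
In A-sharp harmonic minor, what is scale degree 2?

Degree 2 takes the letter 1 step above A, which is B.
In harmonic minor, degree 2 sits 2 semitones above the tonic. A# + 2 semitones is pitch class 0, spelled on B as B#.

B#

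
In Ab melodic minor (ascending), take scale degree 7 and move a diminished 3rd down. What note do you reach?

E#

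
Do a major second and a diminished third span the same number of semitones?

Yes

A major second spans 2 semitones; a diminished third spans 2.
They are enharmonically equivalent.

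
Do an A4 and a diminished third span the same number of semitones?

An augmented fourth spans 6 semitones; a diminished third spans 2.
The spans differ, so they are not enharmonic equivalents.

No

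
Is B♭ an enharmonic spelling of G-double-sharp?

Bb is pitch class 10; G## is pitch class 9.
The pitch classes differ (10 vs. 9), so they are not enharmonic equivalents.

No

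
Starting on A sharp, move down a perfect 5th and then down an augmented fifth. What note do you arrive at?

A perfect fifth down from A# is D# (letter D, 7 semitones down).
An augmented fifth down from D# is G (letter G, 8 semitones down).

G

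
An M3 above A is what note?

A third above A lands on the letter C.
A major third spans 4 semitones, so A moves to pitch class 1. On the letter C that is C#.

C#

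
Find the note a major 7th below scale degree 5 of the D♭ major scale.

Bbb

Scale degree 5 of Db major is Ab.
A major seventh (11 semitones) below Ab lands on the letter B, giving Bbb.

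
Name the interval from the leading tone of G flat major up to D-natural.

The leading tone of Gb major is F.
F up to D: letters F→D make it a sixth; 9 semitones makes it major.

major sixth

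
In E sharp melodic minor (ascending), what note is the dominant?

B#

The E# melodic minor (ascending) scale runs E# F## G# A# B# C## D##.
Degree 5 is B#.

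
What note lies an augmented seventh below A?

Bbb

A down a major seventh is Bb, so the target letter is B.
From A, an augmented seventh is 12 semitones down: Bbb.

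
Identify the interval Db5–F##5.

Counting letters D–E–F gives a third.
Db→F## = 6 semitones, 2 wider than the major third (4), so doubly augmented.

doubly augmented third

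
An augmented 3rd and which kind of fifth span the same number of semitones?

doubly diminished

An augmented third spans 5 semitones.
A fifth spanning 5 semitones is doubly diminished (the perfect fifth is 7).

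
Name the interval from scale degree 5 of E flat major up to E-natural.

Scale degree 5 of Eb major is Bb.
Bb up to E: letters B→E make it a fourth; 6 semitones makes it augmented.

augmented fourth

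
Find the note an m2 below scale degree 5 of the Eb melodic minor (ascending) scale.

Scale degree 5 of Eb melodic minor (ascending) is Bb.
A minor second (1 semitone) below Bb lands on the letter A, giving A.

A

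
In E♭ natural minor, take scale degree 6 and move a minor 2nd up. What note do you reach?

Scale degree 6 of Eb natural minor is Cb.
A minor second (1 semitone) above Cb lands on the letter D, giving Dbb.

Dbb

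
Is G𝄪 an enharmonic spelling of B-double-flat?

Yes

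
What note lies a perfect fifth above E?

B

E up a perfect fifth is B, so the target letter is B.
From E, a perfect fifth is 7 semitones up: B.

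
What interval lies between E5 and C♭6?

The letter names run E→C, a span of 5 letter steps, so the interval is some kind of sixth.
E to Cb is 7 semitones. A major sixth is 9, so 7 makes it diminished.

diminished sixth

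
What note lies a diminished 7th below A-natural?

B#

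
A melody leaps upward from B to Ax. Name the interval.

augmented seventh

Counting letters B–C–D–E–F–G–A gives a seventh.
B→A## = 12 semitones, 1 wider than the major seventh (11), so augmented.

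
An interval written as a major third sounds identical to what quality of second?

doubly augmented

A major third spans 4 semitones.
A second spanning 4 semitones is doubly augmented (the major second is 2).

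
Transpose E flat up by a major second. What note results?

A second above E lands on the letter F.
A major second spans 2 semitones, so Eb moves to pitch class 5. On the letter F that is F.

F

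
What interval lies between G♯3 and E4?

The letter names run G→E, a span of 5 letter steps, so the interval is some kind of sixth.
G# to E is 8 semitones. A major sixth is 9, so 8 makes it minor.

minor sixth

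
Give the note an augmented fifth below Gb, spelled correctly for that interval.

Cbb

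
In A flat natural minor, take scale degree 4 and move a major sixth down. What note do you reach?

Scale degree 4 of Ab natural minor is Db.
A major sixth (9 semitones) below Db lands on the letter F, giving Fb.

Fb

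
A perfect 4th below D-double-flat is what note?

Abb

A fourth below D lands on the letter A.
A perfect fourth spans 5 semitones, so Dbb moves to pitch class 7. On the letter A that is Abb.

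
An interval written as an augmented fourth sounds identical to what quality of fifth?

An augmented fourth spans 6 semitones.
A fifth spanning 6 semitones is diminished (the perfect fifth is 7).

diminished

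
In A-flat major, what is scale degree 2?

Bb

Degree 2 takes the letter 1 step above A, which is B.
In major, degree 2 sits 2 semitones above the tonic. Ab + 2 semitones is pitch class 10, spelled on B as Bb.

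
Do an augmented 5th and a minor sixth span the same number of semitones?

An augmented fifth spans 8 semitones; a minor sixth spans 8.
They are enharmonically equivalent.

Yes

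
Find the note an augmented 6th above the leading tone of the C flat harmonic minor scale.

The leading tone of Cb harmonic minor is Bb.
An augmented sixth (10 semitones) above Bb lands on the letter G, giving G#.

G#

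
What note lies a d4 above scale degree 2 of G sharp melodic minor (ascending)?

Scale degree 2 of G# melodic minor (ascending) is A#.
A diminished fourth (4 semitones) above A# lands on the letter D, giving D.

D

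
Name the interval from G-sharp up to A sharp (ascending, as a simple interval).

major second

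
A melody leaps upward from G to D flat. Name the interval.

diminished fifth

Counting letters G–A–B–C–D gives a fifth.
G→Db = 6 semitones, 1 narrower than the perfect fifth (7), so diminished.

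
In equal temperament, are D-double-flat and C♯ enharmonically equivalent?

Two spellings are enharmonically equivalent only if they share a pitch class.
Here Dbb → 0, C# → 1; 0 ≠ 1, so they are not.

No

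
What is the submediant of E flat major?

C

Degree 6 takes the letter 5 steps above E, which is C.
In major, degree 6 sits 9 semitones above the tonic. Eb + 9 semitones is pitch class 0, spelled on C as C.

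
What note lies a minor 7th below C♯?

D#

C down a major seventh is Db, so the target letter is D.
From C#, a minor seventh is 10 semitones down: D#.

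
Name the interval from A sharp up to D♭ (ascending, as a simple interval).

doubly diminished fourth

The letter names run A→D, a span of 3 letter steps, so the interval is some kind of fourth.
A# to Db is 3 semitones. A perfect fourth is 5, so 3 makes it doubly diminished.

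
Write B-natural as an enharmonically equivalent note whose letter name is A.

Plain A sits 2 semitones below B, so on the letter A the same pitch needs a double sharp: A##.

A##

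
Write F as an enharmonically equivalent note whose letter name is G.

Gbb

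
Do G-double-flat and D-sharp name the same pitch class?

No

Gbb is pitch class 5; D# is pitch class 3.
The pitch classes differ (5 vs. 3), so they are not enharmonic equivalents.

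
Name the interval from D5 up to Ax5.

Counting letters D–E–F–G–A gives a fifth.
D→A## = 9 semitones, 2 wider than the perfect fifth (7), so doubly augmented.

doubly augmented fifth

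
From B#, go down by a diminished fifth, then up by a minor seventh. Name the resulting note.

D##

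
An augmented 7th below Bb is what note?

A seventh below B lands on the letter C.
An augmented seventh spans 12 semitones, so Bb moves to pitch class 10. On the letter C that is Cbb.

Cbb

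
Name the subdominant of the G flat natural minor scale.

Cb

The Gb natural minor scale runs Gb Ab Bbb Cb Db Ebb Fb.
Degree 4 is Cb.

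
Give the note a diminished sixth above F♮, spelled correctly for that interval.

F up a major sixth is D, so the target letter is D.
From F, a diminished sixth is 7 semitones up: Dbb.

Dbb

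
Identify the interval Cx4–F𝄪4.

perfect fourth

The letter names run C→F, a span of 3 letter steps, so the interval is some kind of fourth.
C## to F## is 5 semitones. A perfect fourth is 5, so 5 makes it perfect.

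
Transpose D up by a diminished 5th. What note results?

Ab

A fifth above D lands on the letter A.
A diminished fifth spans 6 semitones, so D moves to pitch class 8. On the letter A that is Ab.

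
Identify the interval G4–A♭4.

minor second

The letter names run G→A, a span of 1 letter step, so the interval is some kind of second.
G to Ab is 1 semitone. A major second is 2, so 1 makes it minor.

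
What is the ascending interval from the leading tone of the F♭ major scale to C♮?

The leading tone of Fb major is Eb.
Eb up to C: letters E→C make it a sixth; 9 semitones makes it major.

major sixth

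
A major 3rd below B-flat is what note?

Gb

A third below B lands on the letter G.
A major third spans 4 semitones, so Bb moves to pitch class 6. On the letter G that is Gb.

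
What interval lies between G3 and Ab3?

Counting letters G–A gives a second.
G→Ab = 1 semitone, 1 narrower than the major second (2), so minor.

minor second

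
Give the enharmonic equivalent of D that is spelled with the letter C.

C##

D is pitch class 2. The letter C alone is pitch class 0.
To reach pitch class 2 from C requires an offset of +2 semitones, i.e. double sharp: C##.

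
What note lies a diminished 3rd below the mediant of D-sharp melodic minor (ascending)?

D##

The mediant of D# melodic minor (ascending) is F#.
A diminished third (2 semitones) below F# lands on the letter D, giving D##.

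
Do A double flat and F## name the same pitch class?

Yes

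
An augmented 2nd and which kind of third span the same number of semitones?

An augmented second spans 3 semitones.
A third spanning 3 semitones is minor (the major third is 4).

minor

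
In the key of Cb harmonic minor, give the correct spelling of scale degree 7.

Bb

The Cb harmonic minor scale runs Cb Db Ebb Fb Gb Abb Bb.
Degree 7 is Bb.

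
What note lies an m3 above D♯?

F#

D up a major third is F#, so the target letter is F.
From D#, a minor third is 3 semitones up: F#.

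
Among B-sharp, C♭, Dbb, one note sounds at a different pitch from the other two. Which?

Cb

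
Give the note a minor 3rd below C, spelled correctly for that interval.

A

A third below C lands on the letter A.
A minor third spans 3 semitones, so C moves to pitch class 9. On the letter A that is A.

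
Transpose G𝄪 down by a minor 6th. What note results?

G down a major sixth is Bb, so the target letter is B.
From G##, a minor sixth is 8 semitones down: B##.

B##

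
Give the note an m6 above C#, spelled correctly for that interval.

A sixth above C lands on the letter A.
A minor sixth spans 8 semitones, so C# moves to pitch class 9. On the letter A that is A.

A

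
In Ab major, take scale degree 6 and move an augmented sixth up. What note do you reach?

Scale degree 6 of Ab major is F.
An augmented sixth (10 semitones) above F lands on the letter D, giving D#.

D#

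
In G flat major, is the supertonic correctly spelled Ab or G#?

Each scale degree takes a distinct letter name. Degree 2 of a scale on G must use the letter A.
Ab and G# are enharmonically the same pitch, but only Ab uses the letter A, so it is the correct spelling here.

Ab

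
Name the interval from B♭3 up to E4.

Counting letters B–C–D–E gives a fourth.
Bb→E = 6 semitones, 1 wider than the perfect fourth (5), so augmented.

augmented fourth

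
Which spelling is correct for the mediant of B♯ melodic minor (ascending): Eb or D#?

D#

Each scale degree takes a distinct letter name. Degree 3 of a scale on B must use the letter D.
D# and Eb are enharmonically the same pitch, but only D# uses the letter D, so it is the correct spelling here.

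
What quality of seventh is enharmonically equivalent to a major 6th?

A major sixth spans 9 semitones.
A seventh spanning 9 semitones is diminished (the major seventh is 11).

diminished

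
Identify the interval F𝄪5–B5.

The letter names run F→B, a span of 3 letter steps, so the interval is some kind of fourth.
F## to B is 4 semitones. A perfect fourth is 5, so 4 makes it diminished.

diminished fourth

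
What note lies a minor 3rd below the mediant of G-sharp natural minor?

G#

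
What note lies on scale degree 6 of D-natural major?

B

The D major scale runs D E F# G A B C#.
Degree 6 is B.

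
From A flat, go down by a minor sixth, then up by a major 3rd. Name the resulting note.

A minor sixth down from Ab is C (letter C, 8 semitones down).
A major third up from C is E (letter E, 4 semitones up).

E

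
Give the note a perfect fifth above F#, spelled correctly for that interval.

A fifth above F lands on the letter C.
A perfect fifth spans 7 semitones, so F# moves to pitch class 1. On the letter C that is C#.

C#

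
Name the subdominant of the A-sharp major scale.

D#

Degree 4 takes the letter 3 steps above A, which is D.
In major, degree 4 sits 5 semitones above the tonic. A# + 5 semitones is pitch class 3, spelled on D as D#.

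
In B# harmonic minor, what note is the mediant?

Degree 3 takes the letter 2 steps above B, which is D.
In harmonic minor, degree 3 sits 3 semitones above the tonic. B# + 3 semitones is pitch class 3, spelled on D as D#.

D#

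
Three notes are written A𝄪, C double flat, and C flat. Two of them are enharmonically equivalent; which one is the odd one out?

In 12-tone equal temperament, enharmonic equivalents share a pitch class. A## is pitch class 11; Cbb is pitch class 10; Cb is pitch class 11.
A## and Cb share pitch class 11, while Cbb is pitch class 10.

Cbb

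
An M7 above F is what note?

F up a major seventh is E, so the target letter is E.
From F, a major seventh is 11 semitones up: E.

E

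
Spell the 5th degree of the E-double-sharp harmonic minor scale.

Degree 5 takes the letter 4 steps above E, which is B.
In harmonic minor, degree 5 sits 7 semitones above the tonic. E## + 7 semitones is pitch class 1, spelled on B as B##.

B##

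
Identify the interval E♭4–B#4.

doubly augmented fifth

Counting letters E–F–G–A–B gives a fifth.
Eb→B# = 9 semitones, 2 wider than the perfect fifth (7), so doubly augmented.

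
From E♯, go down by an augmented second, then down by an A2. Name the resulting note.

An augmented second down from E# is D (letter D, 3 semitones down).
An augmented second down from D is Cb (letter C, 3 semitones down).

Cb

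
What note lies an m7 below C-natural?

D

A seventh below C lands on the letter D.
A minor seventh spans 10 semitones, so C moves to pitch class 2. On the letter D that is D.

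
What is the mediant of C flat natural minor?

Degree 3 takes the letter 2 steps above C, which is E.
In natural minor, degree 3 sits 3 semitones above the tonic. Cb + 3 semitones is pitch class 2, spelled on E as Ebb.

Ebb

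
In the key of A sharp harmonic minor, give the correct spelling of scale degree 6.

F#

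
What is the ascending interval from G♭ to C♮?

Counting letters G–A–B–C gives a fourth.
Gb→C = 6 semitones, 1 wider than the perfect fourth (5), so augmented.

augmented fourth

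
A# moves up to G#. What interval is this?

minor seventh

The letter names run A→G, a span of 6 letter steps, so the interval is some kind of seventh.
A# to G# is 10 semitones. A major seventh is 11, so 10 makes it minor.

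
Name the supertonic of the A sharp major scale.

B#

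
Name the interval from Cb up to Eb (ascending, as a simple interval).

major third

Counting letters C–D–E gives a third.
Cb→Eb = 4 semitones, exactly the major third.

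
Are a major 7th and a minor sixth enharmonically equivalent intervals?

A major seventh spans 11 semitones; a minor sixth spans 8.
The spans differ, so they are not enharmonic equivalents.

No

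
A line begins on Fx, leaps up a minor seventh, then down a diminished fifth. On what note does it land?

A minor seventh up from F## is E# (letter E, 10 semitones up).
A diminished fifth down from E# is A## (letter A, 6 semitones down).

A##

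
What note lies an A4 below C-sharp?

C down a perfect fourth is G, so the target letter is G.
From C#, an augmented fourth is 6 semitones down: G.

G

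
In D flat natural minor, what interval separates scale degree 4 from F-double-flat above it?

Scale degree 4 of Db natural minor is Gb.
Gb up to Fbb: letters G→F make it a seventh; 9 semitones makes it diminished.

diminished seventh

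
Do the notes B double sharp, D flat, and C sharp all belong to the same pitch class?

Yes

B## = pitch class 1 and Db = pitch class 1 and C# = pitch class 1 — the same pitch class, so they are enharmonic equivalents.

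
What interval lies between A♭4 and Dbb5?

diminished fourth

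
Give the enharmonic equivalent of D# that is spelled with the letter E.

Eb

Plain E sits 1 semitone above D#, so on the letter E the same pitch needs a flat: Eb.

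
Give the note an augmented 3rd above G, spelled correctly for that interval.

A third above G lands on the letter B.
An augmented third spans 5 semitones, so G moves to pitch class 0. On the letter B that is B#.

B#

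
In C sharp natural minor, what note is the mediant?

E

Degree 3 takes the letter 2 steps above C, which is E.
In natural minor, degree 3 sits 3 semitones above the tonic. C# + 3 semitones is pitch class 4, spelled on E as E.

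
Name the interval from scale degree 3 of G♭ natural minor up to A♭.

major seventh

Scale degree 3 of Gb natural minor is Bbb.
Bbb up to Ab: letters B→A make it a seventh; 11 semitones makes it major.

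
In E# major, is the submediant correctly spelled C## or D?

C##

Each scale degree takes a distinct letter name. Degree 6 of a scale on E must use the letter C.
C## and D are enharmonically the same pitch, but only C## uses the letter C, so it is the correct spelling here.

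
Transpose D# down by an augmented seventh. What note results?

Eb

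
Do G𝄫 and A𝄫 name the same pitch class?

No

Gbb is pitch class 5; Abb is pitch class 7.
The pitch classes differ (5 vs. 7), so they are not enharmonic equivalents.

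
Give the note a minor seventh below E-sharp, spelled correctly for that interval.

A seventh below E lands on the letter F.
A minor seventh spans 10 semitones, so E# moves to pitch class 7. On the letter F that is F##.

F##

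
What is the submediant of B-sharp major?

G##

The B# major scale runs B# C## D## E# F## G## A##.
Degree 6 is G##.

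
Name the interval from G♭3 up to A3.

The letter names run G→A, a span of 1 letter step, so the interval is some kind of second.
Gb to A is 3 semitones. A major second is 2, so 3 makes it augmented.

augmented second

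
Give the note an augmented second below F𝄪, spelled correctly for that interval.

E

F down a major second is Eb, so the target letter is E.
From F##, an augmented second is 3 semitones down: E.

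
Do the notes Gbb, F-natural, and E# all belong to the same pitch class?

Gbb is pitch class 5; F is pitch class 5; E# is pitch class 5.
All spellings map to pitch class 5, so they are enharmonically equivalent.

Yes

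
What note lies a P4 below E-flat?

Bb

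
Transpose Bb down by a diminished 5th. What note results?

B down a perfect fifth is E, so the target letter is E.
From Bb, a diminished fifth is 6 semitones down: E.

E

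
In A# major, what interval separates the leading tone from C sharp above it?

diminished fourth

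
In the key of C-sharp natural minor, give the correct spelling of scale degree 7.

The C# natural minor scale runs C# D# E F# G# A B.
Degree 7 is B.

B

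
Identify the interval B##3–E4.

The letter names run B→E, a span of 3 letter steps, so the interval is some kind of fourth.
B## to E is 3 semitones. A perfect fourth is 5, so 3 makes it doubly diminished.

doubly diminished fourth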